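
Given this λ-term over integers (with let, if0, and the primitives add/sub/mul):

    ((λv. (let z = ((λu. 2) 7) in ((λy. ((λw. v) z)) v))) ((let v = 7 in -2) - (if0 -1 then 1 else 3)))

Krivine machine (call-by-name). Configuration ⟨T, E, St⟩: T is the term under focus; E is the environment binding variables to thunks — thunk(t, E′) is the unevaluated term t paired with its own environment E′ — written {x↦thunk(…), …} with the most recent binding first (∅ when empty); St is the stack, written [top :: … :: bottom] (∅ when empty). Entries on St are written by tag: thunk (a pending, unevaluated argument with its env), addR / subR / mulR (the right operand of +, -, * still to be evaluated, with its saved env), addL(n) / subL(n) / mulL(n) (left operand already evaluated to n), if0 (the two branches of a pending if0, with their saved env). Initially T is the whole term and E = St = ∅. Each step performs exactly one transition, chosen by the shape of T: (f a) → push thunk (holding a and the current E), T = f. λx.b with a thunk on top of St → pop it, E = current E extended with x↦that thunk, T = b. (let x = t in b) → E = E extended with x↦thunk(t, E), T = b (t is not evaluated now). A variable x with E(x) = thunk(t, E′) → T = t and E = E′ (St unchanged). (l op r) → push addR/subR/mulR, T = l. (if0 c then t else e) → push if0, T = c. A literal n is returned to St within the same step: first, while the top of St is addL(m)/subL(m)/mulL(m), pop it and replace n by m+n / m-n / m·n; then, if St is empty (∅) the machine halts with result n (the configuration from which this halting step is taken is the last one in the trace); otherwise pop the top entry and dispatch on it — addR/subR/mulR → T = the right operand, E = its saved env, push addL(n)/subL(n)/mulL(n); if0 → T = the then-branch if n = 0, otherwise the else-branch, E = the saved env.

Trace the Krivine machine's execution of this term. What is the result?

step 0: ⟨T=((λv. (let z = ((λu. 2) 7) in ((λy. ((λw. v) z)) v))) ((let v = 7 in -2) - (if0 -1 then 1 else 3))); E=∅; St=∅⟩
step 1: ⟨T=(λv. (let z = ((λu. 2) 7) in ((λy. ((λw. v) z)) v))); E=∅; St=[thunk]⟩
step 2: ⟨T=(let z = ((λu. 2) 7) in ((λy. ((λw. v) z)) v)); E={v↦thunk(((let v = 7 in -2) - (if0 -1 then 1 else 3)), ∅)}; St=∅⟩
step 3: ⟨T=((λy. ((λw. v) z)) v); E={z↦thunk(((λu. 2) 7), {v↦thunk(((let v = 7 in -2) - (if0 -1 then 1 else 3)), ∅)}), v↦thunk(((let v = 7 in -2) - (if0 -1 then 1 else 3)), ∅)}; St=∅⟩
step 4: ⟨T=(λy. ((λw. v) z)); E={z↦thunk(((λu. 2) 7), {v↦thunk(((let v = 7 in -2) - (if0 -1 then 1 else 3)), ∅)}), v↦thunk(((let v = 7 in -2) - (if0 -1 then 1 else 3)), ∅)}; St=[thunk]⟩
step 5: ⟨T=((λw. v) z); E={y↦thunk(v, {z↦thunk(((λu. 2) 7), {v↦thunk(((let v = 7 in -2) - (if0 -1 then 1 else 3)), ∅)}), v↦thunk(((let v = 7 in -2) - (if0 -1 then 1 else 3)), ∅)}), z↦thunk(((λu. 2) 7), {v↦thunk(((let v = 7 in -2) - (if0 -1 then 1 else 3)), ∅)}), v↦thunk(((let v = 7 in -2) - (if0 -1 then 1 else 3)), ∅)}; St=∅⟩
step 6: ⟨T=(λw. v); E={y↦thunk(v, {z↦thunk(((λu. 2) 7), {v↦thunk(((let v = 7 in -2) - (if0 -1 then 1 else 3)), ∅)}), v↦thunk(((let v = 7 in -2) - (if0 -1 then 1 else 3)), ∅)}), z↦thunk(((λu. 2) 7), {v↦thunk(((let v = 7 in -2) - (if0 -1 then 1 else 3)), ∅)}), v↦thunk(((let v = 7 in -2) - (if0 -1 then 1 else 3)), ∅)}; St=[thunk]⟩
step 7: ⟨T=v; E={w↦thunk(z, {y↦thunk(v, {z↦thunk(((λu. 2) 7), {v↦thunk(((let v = 7 in -2) - (if0 -1 then 1 else 3)), ∅)}), v↦thunk(((let v = 7 in -2) - (if0 -1 then 1 else 3)), ∅)}), z↦thunk(((λu. 2) 7), {v↦thunk(((let v = 7 in -2) - (if0 -1 then 1 else 3)), ∅)}), v↦thunk(((let v = 7 in -2) - (if0 -1 then 1 else 3)), ∅)}), y↦thunk(v, {z↦thunk(((λu. 2) 7), {v↦thunk(((let v = 7 in -2) - (if0 -1 then 1 else 3)), ∅)}), v↦thunk(((let v = 7 in -2) - (if0 -1 then 1 else 3)), ∅)}), z↦thunk(((λu. 2) 7), {v↦thunk(((let v = 7 in -2) - (if0 -1 then 1 else 3)), ∅)}), v↦thunk(((let v = 7 in -2) - (if0 -1 then 1 else 3)), ∅)}; St=∅⟩
step 8: ⟨T=((let v = 7 in -2) - (if0 -1 then 1 else 3)); E=∅; St=∅⟩
step 9: ⟨T=(let v = 7 in -2); E=∅; St=[subR]⟩
step 10: ⟨T=-2; E={v↦thunk(7, ∅)}; St=[subR]⟩
step 11: ⟨T=(if0 -1 then 1 else 3); E=∅; St=[subL(-2)]⟩
step 12: ⟨T=-1; E=∅; St=[if0 :: subL(-2)]⟩
step 13: ⟨T=3; E=∅; St=[subL(-2)]⟩
→ final value -5

Answer: -5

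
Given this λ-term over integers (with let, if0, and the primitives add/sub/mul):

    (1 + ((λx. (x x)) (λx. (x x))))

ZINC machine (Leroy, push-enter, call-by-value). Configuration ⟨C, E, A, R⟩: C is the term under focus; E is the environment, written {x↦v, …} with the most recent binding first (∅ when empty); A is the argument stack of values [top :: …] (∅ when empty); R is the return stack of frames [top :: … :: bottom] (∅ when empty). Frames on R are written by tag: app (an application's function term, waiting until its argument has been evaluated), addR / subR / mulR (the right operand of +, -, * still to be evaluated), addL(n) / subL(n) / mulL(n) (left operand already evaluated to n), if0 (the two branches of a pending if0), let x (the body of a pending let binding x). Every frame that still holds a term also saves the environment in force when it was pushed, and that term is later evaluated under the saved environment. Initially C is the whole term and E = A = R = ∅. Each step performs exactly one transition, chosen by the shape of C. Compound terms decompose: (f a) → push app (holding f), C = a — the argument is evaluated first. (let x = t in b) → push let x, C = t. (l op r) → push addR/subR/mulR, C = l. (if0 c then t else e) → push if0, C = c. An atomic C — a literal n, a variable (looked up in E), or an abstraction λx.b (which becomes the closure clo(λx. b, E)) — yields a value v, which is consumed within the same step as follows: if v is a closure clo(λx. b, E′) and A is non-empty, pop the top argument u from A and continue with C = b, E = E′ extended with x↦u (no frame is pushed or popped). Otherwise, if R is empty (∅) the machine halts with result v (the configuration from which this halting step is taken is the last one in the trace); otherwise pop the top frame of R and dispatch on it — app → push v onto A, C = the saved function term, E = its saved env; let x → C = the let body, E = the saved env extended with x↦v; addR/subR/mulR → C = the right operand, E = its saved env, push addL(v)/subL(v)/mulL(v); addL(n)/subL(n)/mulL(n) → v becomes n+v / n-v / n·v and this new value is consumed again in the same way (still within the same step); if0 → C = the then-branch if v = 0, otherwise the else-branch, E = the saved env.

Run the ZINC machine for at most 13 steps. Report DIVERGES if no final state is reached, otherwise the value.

Answer: DIVERGES (no final state within 13 steps)

Derivation:
step 0: [C=(1 + ((λx. (x x)) (λx. (x x)))) | E=∅ | A=∅ | R=∅]
step 1: [C=1 | E=∅ | A=∅ | R=[addR]]
step 2: [C=((λx. (x x)) (λx. (x x))) | E=∅ | A=∅ | R=[addL(1)]]
step 3: [C=(λx. (x x)) | E=∅ | A=∅ | R=[app :: addL(1)]]
step 4: [C=(λx. (x x)) | E=∅ | A=[clo(λx. (x x), ∅)] | R=[addL(1)]]
step 5: [C=(x x) | E={x↦clo(λx. (x x), ∅)} | A=∅ | R=[addL(1)]]
step 6: [C=x | E={x↦clo(λx. (x x), ∅)} | A=∅ | R=[app :: addL(1)]]
step 7: [C=x | E={x↦clo(λx. (x x), ∅)} | A=[clo(λx. (x x), ∅)] | R=[addL(1)]]
… configuration repeats with period 3 (steps 5–7 recur indefinitely) …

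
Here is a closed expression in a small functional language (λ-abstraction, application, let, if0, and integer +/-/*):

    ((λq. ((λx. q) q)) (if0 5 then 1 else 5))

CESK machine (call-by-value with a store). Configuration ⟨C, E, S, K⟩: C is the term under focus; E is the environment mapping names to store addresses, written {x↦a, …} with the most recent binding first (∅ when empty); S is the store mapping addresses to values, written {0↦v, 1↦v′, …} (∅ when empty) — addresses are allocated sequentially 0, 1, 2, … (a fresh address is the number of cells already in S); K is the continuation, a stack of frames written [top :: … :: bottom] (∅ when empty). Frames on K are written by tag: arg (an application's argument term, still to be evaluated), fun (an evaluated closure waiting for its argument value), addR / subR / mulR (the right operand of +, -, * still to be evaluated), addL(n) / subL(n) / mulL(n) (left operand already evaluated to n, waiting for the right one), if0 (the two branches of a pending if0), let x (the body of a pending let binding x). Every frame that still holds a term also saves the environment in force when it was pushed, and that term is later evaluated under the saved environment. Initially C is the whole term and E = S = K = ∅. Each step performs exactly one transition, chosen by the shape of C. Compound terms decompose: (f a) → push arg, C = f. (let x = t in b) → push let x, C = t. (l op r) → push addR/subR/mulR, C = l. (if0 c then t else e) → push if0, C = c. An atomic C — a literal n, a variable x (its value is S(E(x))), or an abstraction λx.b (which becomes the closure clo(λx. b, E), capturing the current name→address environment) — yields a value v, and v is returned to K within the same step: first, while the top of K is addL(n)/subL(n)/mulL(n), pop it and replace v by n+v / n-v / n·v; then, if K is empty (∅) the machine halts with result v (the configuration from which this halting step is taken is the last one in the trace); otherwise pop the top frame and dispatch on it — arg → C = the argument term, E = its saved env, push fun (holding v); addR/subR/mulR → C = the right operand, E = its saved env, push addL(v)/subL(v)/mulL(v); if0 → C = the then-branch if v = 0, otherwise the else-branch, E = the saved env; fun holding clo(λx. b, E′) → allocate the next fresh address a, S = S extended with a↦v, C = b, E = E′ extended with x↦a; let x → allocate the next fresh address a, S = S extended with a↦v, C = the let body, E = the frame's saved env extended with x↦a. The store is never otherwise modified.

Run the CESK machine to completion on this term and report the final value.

[0] [C=((λq. ((λx. q) q)) (if0 5 then 1 else 5)) | E=∅ | S=∅ | K=∅]
[1] [C=(λq. ((λx. q) q)) | E=∅ | S=∅ | K=[arg]]
[2] [C=(if0 5 then 1 else 5) | E=∅ | S=∅ | K=[fun]]
[3] [C=5 | E=∅ | S=∅ | K=[if0 :: fun]]
[4] [C=5 | E=∅ | S=∅ | K=[fun]]
[5] [C=((λx. q) q) | E={q↦0} | S={0↦5} | K=∅]
[6] [C=(λx. q) | E={q↦0} | S={0↦5} | K=[arg]]
[7] [C=q | E={q↦0} | S={0↦5} | K=[fun]]
[8] [C=q | E={x↦1, q↦0} | S={0↦5, 1↦5} | K=∅]
→ final value 5

Answer: 5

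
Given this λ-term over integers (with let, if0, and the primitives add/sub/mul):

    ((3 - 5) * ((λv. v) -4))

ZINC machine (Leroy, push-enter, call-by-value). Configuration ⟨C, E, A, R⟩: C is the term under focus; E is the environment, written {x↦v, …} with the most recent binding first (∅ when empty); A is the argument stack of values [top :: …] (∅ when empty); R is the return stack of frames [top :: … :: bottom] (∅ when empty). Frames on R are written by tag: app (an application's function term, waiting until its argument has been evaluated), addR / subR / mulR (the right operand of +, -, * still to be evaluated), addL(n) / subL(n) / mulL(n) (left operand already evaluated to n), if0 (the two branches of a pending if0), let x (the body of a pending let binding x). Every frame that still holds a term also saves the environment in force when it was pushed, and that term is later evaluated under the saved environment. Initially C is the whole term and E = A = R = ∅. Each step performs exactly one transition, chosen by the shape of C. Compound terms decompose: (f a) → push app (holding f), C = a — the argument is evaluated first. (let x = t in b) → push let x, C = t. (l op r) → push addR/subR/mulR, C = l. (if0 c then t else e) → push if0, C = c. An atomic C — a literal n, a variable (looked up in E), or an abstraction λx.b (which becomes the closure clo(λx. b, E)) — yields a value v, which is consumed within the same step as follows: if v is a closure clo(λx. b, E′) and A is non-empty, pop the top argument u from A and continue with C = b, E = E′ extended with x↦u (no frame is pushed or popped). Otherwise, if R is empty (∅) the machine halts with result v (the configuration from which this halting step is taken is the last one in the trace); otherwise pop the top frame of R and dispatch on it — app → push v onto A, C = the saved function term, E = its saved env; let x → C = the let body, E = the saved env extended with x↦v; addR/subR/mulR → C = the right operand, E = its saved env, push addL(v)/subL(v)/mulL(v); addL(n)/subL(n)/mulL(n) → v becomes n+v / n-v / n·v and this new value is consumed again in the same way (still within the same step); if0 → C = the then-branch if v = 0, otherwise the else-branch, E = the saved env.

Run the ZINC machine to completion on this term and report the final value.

t=0: [C=((3 - 5) * ((λv. v) -4)) | E=∅ | A=∅ | R=∅]
t=1: [C=(3 - 5) | E=∅ | A=∅ | R=[mulR]]
t=2: [C=3 | E=∅ | A=∅ | R=[subR :: mulR]]
t=3: [C=5 | E=∅ | A=∅ | R=[subL(3) :: mulR]]
t=4: [C=((λv. v) -4) | E=∅ | A=∅ | R=[mulL(-2)]]
t=5: [C=-4 | E=∅ | A=∅ | R=[app :: mulL(-2)]]
t=6: [C=(λv. v) | E=∅ | A=[-4] | R=[mulL(-2)]]
t=7: [C=v | E={v↦-4} | A=∅ | R=[mulL(-2)]]
→ final value 8

Answer: 8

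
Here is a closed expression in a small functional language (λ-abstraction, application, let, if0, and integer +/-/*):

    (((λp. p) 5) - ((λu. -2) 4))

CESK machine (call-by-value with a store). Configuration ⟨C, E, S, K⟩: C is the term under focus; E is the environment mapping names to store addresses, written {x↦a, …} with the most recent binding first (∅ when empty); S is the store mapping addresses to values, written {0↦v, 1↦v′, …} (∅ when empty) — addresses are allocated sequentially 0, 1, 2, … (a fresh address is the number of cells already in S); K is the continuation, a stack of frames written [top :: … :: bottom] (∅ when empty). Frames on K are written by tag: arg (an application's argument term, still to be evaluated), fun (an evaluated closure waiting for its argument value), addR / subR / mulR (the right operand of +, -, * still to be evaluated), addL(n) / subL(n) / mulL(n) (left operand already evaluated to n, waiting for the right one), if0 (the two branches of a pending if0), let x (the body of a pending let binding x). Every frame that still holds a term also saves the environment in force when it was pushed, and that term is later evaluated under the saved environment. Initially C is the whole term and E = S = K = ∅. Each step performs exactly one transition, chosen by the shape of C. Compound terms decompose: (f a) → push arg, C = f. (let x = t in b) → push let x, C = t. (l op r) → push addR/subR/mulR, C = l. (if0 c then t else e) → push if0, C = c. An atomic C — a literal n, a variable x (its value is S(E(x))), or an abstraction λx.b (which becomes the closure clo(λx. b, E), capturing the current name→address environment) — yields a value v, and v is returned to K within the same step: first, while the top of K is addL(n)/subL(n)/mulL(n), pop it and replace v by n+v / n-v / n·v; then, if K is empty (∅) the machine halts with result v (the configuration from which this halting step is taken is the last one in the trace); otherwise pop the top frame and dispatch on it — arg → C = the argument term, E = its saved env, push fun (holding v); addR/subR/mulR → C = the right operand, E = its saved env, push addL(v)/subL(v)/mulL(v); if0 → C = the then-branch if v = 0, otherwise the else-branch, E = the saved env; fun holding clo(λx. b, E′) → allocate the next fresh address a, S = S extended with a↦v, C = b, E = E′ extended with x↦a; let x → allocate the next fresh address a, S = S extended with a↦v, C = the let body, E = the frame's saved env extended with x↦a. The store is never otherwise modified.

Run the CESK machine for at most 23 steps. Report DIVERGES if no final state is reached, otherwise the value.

0. ⟨C=(((λp. p) 5) - ((λu. -2) 4)); E=∅; S=∅; K=∅⟩
1. ⟨C=((λp. p) 5); E=∅; S=∅; K=[subR]⟩
2. ⟨C=(λp. p); E=∅; S=∅; K=[arg :: subR]⟩
3. ⟨C=5; E=∅; S=∅; K=[fun :: subR]⟩
4. ⟨C=p; E={p↦0}; S={0↦5}; K=[subR]⟩
5. ⟨C=((λu. -2) 4); E=∅; S={0↦5}; K=[subL(5)]⟩
6. ⟨C=(λu. -2); E=∅; S={0↦5}; K=[arg :: subL(5)]⟩
7. ⟨C=4; E=∅; S={0↦5}; K=[fun :: subL(5)]⟩
8. ⟨C=-2; E={u↦1}; S={0↦5, 1↦4}; K=[subL(5)]⟩
→ final value 7

Answer: 7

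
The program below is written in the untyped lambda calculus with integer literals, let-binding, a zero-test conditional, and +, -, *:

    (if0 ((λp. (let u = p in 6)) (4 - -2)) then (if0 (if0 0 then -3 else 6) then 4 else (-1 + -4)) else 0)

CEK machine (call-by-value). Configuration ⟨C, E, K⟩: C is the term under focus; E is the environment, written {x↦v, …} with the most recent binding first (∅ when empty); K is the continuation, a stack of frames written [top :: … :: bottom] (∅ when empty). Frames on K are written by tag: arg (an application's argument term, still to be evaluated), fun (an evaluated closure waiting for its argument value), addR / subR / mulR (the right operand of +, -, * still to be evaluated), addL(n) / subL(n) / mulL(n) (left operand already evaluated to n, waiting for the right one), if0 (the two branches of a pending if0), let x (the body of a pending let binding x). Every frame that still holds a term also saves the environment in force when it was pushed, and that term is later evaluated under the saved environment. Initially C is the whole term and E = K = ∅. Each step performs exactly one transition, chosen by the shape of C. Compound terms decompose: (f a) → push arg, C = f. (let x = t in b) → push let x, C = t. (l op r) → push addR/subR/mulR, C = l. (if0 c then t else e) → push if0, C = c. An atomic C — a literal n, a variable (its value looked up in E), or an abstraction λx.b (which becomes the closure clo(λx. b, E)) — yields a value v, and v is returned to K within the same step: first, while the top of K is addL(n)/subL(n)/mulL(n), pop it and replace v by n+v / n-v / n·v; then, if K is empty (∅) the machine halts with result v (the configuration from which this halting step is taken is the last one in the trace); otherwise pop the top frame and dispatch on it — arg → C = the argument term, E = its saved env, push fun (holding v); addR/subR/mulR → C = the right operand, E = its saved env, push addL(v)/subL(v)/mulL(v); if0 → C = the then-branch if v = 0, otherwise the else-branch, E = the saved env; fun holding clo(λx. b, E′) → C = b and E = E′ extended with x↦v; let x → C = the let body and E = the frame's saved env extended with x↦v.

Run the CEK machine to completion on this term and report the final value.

[0] [C=(if0 ((λp. (let u = p in 6)) (4 - -2)) then (if0 (if0 0 then -3 else 6) then 4 else (-1 + -4)) else 0) | E=∅ | K=∅]
[1] [C=((λp. (let u = p in 6)) (4 - -2)) | E=∅ | K=[if0]]
[2] [C=(λp. (let u = p in 6)) | E=∅ | K=[arg :: if0]]
[3] [C=(4 - -2) | E=∅ | K=[fun :: if0]]
[4] [C=4 | E=∅ | K=[subR :: fun :: if0]]
[5] [C=-2 | E=∅ | K=[subL(4) :: fun :: if0]]
[6] [C=(let u = p in 6) | E={p↦6} | K=[if0]]
[7] [C=p | E={p↦6} | K=[let u :: if0]]
[8] [C=6 | E={u↦6, p↦6} | K=[if0]]
[9] [C=0 | E=∅ | K=∅]
→ final value 0

Answer: 0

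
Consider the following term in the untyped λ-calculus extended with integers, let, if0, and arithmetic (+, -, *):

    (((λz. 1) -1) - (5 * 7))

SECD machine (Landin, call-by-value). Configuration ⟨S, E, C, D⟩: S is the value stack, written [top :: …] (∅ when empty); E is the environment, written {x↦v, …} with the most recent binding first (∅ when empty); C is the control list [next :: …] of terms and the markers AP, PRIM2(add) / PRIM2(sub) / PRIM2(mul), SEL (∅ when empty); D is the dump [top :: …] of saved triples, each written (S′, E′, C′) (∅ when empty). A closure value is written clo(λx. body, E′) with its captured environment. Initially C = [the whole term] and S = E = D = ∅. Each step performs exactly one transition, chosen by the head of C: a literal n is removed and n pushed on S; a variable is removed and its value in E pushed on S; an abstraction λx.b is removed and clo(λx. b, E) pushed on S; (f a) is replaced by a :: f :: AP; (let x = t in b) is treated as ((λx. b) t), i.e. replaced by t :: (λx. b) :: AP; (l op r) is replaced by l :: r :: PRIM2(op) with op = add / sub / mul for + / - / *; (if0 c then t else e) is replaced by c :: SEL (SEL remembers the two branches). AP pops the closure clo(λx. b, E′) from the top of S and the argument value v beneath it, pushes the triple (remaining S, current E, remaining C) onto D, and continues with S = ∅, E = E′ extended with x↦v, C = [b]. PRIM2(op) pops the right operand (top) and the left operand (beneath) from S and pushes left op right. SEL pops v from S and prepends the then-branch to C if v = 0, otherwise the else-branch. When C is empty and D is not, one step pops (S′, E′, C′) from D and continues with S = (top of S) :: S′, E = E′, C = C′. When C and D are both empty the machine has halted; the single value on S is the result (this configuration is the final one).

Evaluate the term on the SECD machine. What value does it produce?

t=0: ⟨S=∅; E=∅; C=[(((λz. 1) -1) - (5 * 7))]; D=∅⟩
t=1: ⟨S=∅; E=∅; C=[((λz. 1) -1) :: (5 * 7) :: PRIM2(sub)]; D=∅⟩
t=2: ⟨S=∅; E=∅; C=[-1 :: (λz. 1) :: AP :: (5 * 7) :: PRIM2(sub)]; D=∅⟩
t=3: ⟨S=[-1]; E=∅; C=[(λz. 1) :: AP :: (5 * 7) :: PRIM2(sub)]; D=∅⟩
t=4: ⟨S=[clo(λz. 1, ∅) :: -1]; E=∅; C=[AP :: (5 * 7) :: PRIM2(sub)]; D=∅⟩
t=5: ⟨S=∅; E={z↦-1}; C=[1]; D=[(∅, ∅, [(5 * 7) :: PRIM2(sub)])]⟩
t=6: ⟨S=[1]; E={z↦-1}; C=∅; D=[(∅, ∅, [(5 * 7) :: PRIM2(sub)])]⟩
t=7: ⟨S=[1]; E=∅; C=[(5 * 7) :: PRIM2(sub)]; D=∅⟩
t=8: ⟨S=[1]; E=∅; C=[5 :: 7 :: PRIM2(mul) :: PRIM2(sub)]; D=∅⟩
t=9: ⟨S=[5 :: 1]; E=∅; C=[7 :: PRIM2(mul) :: PRIM2(sub)]; D=∅⟩
t=10: ⟨S=[7 :: 5 :: 1]; E=∅; C=[PRIM2(mul) :: PRIM2(sub)]; D=∅⟩
t=11: ⟨S=[35 :: 1]; E=∅; C=[PRIM2(sub)]; D=∅⟩
t=12: ⟨S=[-34]; E=∅; C=∅; D=∅⟩
→ final value -34

Answer: -34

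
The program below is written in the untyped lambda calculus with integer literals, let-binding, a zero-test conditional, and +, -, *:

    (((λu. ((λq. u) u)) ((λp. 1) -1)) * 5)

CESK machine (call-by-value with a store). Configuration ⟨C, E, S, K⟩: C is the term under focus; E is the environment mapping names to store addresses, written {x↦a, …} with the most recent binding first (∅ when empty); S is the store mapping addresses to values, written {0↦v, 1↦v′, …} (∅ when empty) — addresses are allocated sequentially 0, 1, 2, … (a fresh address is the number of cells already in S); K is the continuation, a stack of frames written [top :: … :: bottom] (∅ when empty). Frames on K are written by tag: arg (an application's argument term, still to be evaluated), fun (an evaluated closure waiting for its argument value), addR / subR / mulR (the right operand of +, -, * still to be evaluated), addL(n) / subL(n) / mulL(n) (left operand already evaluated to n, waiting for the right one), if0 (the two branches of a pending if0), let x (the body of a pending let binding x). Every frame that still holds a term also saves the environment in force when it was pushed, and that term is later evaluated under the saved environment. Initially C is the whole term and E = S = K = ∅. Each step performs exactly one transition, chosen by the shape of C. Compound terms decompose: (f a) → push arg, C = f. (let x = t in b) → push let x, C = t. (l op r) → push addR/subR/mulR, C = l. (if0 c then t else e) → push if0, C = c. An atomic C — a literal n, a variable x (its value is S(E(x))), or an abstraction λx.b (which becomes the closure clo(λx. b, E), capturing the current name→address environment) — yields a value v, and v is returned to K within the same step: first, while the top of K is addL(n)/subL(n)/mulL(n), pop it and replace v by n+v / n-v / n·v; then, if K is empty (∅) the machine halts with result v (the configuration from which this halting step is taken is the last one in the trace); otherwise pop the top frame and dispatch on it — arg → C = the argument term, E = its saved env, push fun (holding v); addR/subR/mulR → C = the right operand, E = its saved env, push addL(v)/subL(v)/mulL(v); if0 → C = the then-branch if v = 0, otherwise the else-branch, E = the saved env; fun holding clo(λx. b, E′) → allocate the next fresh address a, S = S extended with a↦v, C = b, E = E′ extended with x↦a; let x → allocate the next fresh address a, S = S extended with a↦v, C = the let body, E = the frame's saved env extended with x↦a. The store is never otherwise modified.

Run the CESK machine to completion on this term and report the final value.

Answer: 5

Machine steps:
t=0: ⟨C=(((λu. ((λq. u) u)) ((λp. 1) -1)) * 5); E=∅; S=∅; K=∅⟩
t=1: ⟨C=((λu. ((λq. u) u)) ((λp. 1) -1)); E=∅; S=∅; K=[mulR]⟩
t=2: ⟨C=(λu. ((λq. u) u)); E=∅; S=∅; K=[arg :: mulR]⟩
t=3: ⟨C=((λp. 1) -1); E=∅; S=∅; K=[fun :: mulR]⟩
t=4: ⟨C=(λp. 1); E=∅; S=∅; K=[arg :: fun :: mulR]⟩
t=5: ⟨C=-1; E=∅; S=∅; K=[fun :: fun :: mulR]⟩
t=6: ⟨C=1; E={p↦0}; S={0↦-1}; K=[fun :: mulR]⟩
t=7: ⟨C=((λq. u) u); E={u↦1}; S={0↦-1, 1↦1}; K=[mulR]⟩
t=8: ⟨C=(λq. u); E={u↦1}; S={0↦-1, 1↦1}; K=[arg :: mulR]⟩
t=9: ⟨C=u; E={u↦1}; S={0↦-1, 1↦1}; K=[fun :: mulR]⟩
t=10: ⟨C=u; E={q↦2, u↦1}; S={0↦-1, 1↦1, 2↦1}; K=[mulR]⟩
t=11: ⟨C=5; E=∅; S={0↦-1, 1↦1, 2↦1}; K=[mulL(1)]⟩
→ final value 5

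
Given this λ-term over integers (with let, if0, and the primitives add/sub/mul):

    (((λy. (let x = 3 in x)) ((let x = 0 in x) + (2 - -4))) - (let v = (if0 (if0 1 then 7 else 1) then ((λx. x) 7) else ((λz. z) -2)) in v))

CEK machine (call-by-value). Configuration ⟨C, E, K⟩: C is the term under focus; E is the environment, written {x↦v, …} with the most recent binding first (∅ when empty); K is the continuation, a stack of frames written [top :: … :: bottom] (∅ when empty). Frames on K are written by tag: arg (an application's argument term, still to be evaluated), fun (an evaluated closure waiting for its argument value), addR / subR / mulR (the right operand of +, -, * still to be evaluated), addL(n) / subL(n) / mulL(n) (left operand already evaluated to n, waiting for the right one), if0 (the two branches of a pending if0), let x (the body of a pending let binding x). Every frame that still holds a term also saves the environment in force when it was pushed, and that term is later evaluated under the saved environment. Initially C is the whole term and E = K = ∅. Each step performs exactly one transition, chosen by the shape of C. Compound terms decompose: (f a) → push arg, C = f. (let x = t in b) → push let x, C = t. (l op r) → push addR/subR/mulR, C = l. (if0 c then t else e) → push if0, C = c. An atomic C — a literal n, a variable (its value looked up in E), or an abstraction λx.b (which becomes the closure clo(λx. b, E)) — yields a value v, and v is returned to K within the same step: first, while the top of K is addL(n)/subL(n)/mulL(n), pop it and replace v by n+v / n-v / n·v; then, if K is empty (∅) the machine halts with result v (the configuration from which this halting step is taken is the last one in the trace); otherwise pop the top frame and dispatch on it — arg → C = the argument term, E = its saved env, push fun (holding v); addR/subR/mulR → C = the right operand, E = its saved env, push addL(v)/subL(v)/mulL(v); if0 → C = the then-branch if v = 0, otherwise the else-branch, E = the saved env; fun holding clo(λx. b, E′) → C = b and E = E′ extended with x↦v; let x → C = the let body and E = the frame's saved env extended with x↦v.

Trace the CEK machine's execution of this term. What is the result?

t=0: [C=(((λy. (let x = 3 in x)) ((let x = 0 in x) + (2 - -4))) - (let v = (if0 (if0 1 then 7 else 1) then ((λx. x) 7) else ((λz. z) -2)) in v)) | E=∅ | K=∅]
t=1: [C=((λy. (let x = 3 in x)) ((let x = 0 in x) + (2 - -4))) | E=∅ | K=[subR]]
t=2: [C=(λy. (let x = 3 in x)) | E=∅ | K=[arg :: subR]]
t=3: [C=((let x = 0 in x) + (2 - -4)) | E=∅ | K=[fun :: subR]]
t=4: [C=(let x = 0 in x) | E=∅ | K=[addR :: fun :: subR]]
t=5: [C=0 | E=∅ | K=[let x :: addR :: fun :: subR]]
t=6: [C=x | E={x↦0} | K=[addR :: fun :: subR]]
t=7: [C=(2 - -4) | E=∅ | K=[addL(0) :: fun :: subR]]
t=8: [C=2 | E=∅ | K=[subR :: addL(0) :: fun :: subR]]
t=9: [C=-4 | E=∅ | K=[subL(2) :: addL(0) :: fun :: subR]]
t=10: [C=(let x = 3 in x) | E={y↦6} | K=[subR]]
t=11: [C=3 | E={y↦6} | K=[let x :: subR]]
t=12: [C=x | E={x↦3, y↦6} | K=[subR]]
t=13: [C=(let v = (if0 (if0 1 then 7 else 1) then ((λx. x) 7) else ((λz. z) -2)) in v) | E=∅ | K=[subL(3)]]
t=14: [C=(if0 (if0 1 then 7 else 1) then ((λx. x) 7) else ((λz. z) -2)) | E=∅ | K=[let v :: subL(3)]]
t=15: [C=(if0 1 then 7 else 1) | E=∅ | K=[if0 :: let v :: subL(3)]]
t=16: [C=1 | E=∅ | K=[if0 :: if0 :: let v :: subL(3)]]
t=17: [C=1 | E=∅ | K=[if0 :: let v :: subL(3)]]
t=18: [C=((λz. z) -2) | E=∅ | K=[let v :: subL(3)]]
t=19: [C=(λz. z) | E=∅ | K=[arg :: let v :: subL(3)]]
t=20: [C=-2 | E=∅ | K=[fun :: let v :: subL(3)]]
t=21: [C=z | E={z↦-2} | K=[let v :: subL(3)]]
t=22: [C=v | E={v↦-2} | K=[subL(3)]]
→ final value 5

Answer: 5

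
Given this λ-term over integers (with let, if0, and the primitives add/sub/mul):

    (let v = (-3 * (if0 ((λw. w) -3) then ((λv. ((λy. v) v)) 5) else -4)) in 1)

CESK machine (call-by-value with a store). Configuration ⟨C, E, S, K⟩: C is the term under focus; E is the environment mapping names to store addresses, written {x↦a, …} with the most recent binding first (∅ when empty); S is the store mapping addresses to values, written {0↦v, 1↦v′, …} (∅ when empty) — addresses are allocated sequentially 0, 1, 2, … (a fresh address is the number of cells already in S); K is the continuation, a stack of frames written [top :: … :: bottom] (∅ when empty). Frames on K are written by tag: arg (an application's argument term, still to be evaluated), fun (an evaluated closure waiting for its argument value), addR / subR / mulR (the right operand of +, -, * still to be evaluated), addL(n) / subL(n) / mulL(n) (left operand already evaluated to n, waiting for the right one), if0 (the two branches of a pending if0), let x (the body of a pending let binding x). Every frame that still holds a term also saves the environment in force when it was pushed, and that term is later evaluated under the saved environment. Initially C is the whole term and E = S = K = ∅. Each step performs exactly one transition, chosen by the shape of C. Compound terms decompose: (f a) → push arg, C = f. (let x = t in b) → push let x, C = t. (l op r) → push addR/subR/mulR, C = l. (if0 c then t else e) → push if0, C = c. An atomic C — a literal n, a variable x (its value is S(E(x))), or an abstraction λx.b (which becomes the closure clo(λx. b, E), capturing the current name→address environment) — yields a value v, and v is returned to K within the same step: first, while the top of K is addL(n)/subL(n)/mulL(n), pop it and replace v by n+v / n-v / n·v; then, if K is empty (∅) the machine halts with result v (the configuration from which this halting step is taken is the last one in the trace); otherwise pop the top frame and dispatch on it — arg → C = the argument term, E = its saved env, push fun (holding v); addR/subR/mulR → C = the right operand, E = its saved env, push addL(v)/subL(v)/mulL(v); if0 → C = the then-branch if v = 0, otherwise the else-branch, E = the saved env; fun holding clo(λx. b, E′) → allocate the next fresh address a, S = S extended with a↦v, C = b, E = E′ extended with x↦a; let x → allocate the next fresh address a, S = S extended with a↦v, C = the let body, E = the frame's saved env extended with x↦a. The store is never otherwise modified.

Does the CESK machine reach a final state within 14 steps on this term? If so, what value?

[0] [C=(let v = (-3 * (if0 ((λw. w) -3) then ((λv. ((λy. v) v)) 5) else -4)) in 1) | E=∅ | S=∅ | K=∅]
[1] [C=(-3 * (if0 ((λw. w) -3) then ((λv. ((λy. v) v)) 5) else -4)) | E=∅ | S=∅ | K=[let v]]
[2] [C=-3 | E=∅ | S=∅ | K=[mulR :: let v]]
[3] [C=(if0 ((λw. w) -3) then ((λv. ((λy. v) v)) 5) else -4) | E=∅ | S=∅ | K=[mulL(-3) :: let v]]
[4] [C=((λw. w) -3) | E=∅ | S=∅ | K=[if0 :: mulL(-3) :: let v]]
[5] [C=(λw. w) | E=∅ | S=∅ | K=[arg :: if0 :: mulL(-3) :: let v]]
[6] [C=-3 | E=∅ | S=∅ | K=[fun :: if0 :: mulL(-3) :: let v]]
[7] [C=w | E={w↦0} | S={0↦-3} | K=[if0 :: mulL(-3) :: let v]]
[8] [C=-4 | E=∅ | S={0↦-3} | K=[mulL(-3) :: let v]]
[9] [C=1 | E={v↦1} | S={0↦-3, 1↦12} | K=∅]
→ final value 1

Answer: 1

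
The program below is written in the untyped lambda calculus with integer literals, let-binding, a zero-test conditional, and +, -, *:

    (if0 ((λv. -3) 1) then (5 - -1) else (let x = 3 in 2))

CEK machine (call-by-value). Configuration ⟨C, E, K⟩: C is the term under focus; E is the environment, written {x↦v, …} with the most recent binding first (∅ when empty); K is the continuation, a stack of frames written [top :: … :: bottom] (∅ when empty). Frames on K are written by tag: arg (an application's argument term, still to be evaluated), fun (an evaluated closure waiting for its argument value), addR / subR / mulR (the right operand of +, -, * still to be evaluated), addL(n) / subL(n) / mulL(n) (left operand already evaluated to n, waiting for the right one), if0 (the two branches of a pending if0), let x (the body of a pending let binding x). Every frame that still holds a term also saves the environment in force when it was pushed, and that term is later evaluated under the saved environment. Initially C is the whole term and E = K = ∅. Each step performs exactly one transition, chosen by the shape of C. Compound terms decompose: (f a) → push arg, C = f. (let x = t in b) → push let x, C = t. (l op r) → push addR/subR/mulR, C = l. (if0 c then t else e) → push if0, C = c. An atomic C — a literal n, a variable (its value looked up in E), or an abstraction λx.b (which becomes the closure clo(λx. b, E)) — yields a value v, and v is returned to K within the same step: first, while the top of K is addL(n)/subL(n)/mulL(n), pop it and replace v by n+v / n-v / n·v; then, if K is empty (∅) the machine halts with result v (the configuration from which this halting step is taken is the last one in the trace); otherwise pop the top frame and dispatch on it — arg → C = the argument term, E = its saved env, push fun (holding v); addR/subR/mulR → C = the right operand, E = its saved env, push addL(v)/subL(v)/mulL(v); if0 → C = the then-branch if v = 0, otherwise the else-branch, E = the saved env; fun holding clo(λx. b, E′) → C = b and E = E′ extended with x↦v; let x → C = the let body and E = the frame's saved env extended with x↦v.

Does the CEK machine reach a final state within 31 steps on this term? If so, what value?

[0] <C=(if0 ((λv. -3) 1) then (5 - -1) else (let x = 3 in 2)), E=∅, K=∅>
[1] <C=((λv. -3) 1), E=∅, K=[if0]>
[2] <C=(λv. -3), E=∅, K=[arg :: if0]>
[3] <C=1, E=∅, K=[fun :: if0]>
[4] <C=-3, E={v↦1}, K=[if0]>
[5] <C=(let x = 3 in 2), E=∅, K=∅>
[6] <C=3, E=∅, K=[let x]>
[7] <C=2, E={x↦3}, K=∅>
→ final value 2

Answer: 2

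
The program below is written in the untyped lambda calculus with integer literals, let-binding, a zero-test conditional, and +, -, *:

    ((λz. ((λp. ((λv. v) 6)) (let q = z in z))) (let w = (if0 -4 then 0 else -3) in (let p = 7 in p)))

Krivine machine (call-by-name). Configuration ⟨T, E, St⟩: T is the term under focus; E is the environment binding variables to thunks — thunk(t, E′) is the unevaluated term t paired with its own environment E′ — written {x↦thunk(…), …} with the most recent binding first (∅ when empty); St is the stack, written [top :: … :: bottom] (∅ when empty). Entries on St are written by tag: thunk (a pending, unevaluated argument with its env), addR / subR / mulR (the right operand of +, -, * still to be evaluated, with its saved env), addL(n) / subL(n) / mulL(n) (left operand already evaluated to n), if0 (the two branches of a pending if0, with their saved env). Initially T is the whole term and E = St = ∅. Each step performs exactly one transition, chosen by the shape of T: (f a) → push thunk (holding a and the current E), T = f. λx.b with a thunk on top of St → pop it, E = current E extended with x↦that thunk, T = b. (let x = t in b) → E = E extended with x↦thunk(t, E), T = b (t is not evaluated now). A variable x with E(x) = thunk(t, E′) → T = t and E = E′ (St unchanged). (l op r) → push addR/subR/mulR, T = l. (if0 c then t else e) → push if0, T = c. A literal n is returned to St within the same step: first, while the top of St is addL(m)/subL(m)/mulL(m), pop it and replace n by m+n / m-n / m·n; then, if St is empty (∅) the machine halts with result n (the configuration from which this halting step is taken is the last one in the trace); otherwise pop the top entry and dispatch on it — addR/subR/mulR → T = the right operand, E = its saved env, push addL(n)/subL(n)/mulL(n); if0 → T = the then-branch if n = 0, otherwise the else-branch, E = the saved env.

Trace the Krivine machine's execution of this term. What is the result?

Answer: 6

Machine steps:
0. [T=((λz. ((λp. ((λv. v) 6)) (let q = z in z))) (let w = (if0 -4 then 0 else -3) in (let p = 7 in p))) | E=∅ | St=∅]
1. [T=(λz. ((λp. ((λv. v) 6)) (let q = z in z))) | E=∅ | St=[thunk]]
2. [T=((λp. ((λv. v) 6)) (let q = z in z)) | E={z↦thunk((let w = (if0 -4 then 0 else -3) in (let p = 7 in p)), ∅)} | St=∅]
3. [T=(λp. ((λv. v) 6)) | E={z↦thunk((let w = (if0 -4 then 0 else -3) in (let p = 7 in p)), ∅)} | St=[thunk]]
4. [T=((λv. v) 6) | E={p↦thunk((let q = z in z), {z↦thunk((let w = (if0 -4 then 0 else -3) in (let p = 7 in p)), ∅)}), z↦thunk((let w = (if0 -4 then 0 else -3) in (let p = 7 in p)), ∅)} | St=∅]
5. [T=(λv. v) | E={p↦thunk((let q = z in z), {z↦thunk((let w = (if0 -4 then 0 else -3) in (let p = 7 in p)), ∅)}), z↦thunk((let w = (if0 -4 then 0 else -3) in (let p = 7 in p)), ∅)} | St=[thunk]]
6. [T=v | E={v↦thunk(6, {p↦thunk((let q = z in z), {z↦thunk((let w = (if0 -4 then 0 else -3) in (let p = 7 in p)), ∅)}), z↦thunk((let w = (if0 -4 then 0 else -3) in (let p = 7 in p)), ∅)}), p↦thunk((let q = z in z), {z↦thunk((let w = (if0 -4 then 0 else -3) in (let p = 7 in p)), ∅)}), z↦thunk((let w = (if0 -4 then 0 else -3) in (let p = 7 in p)), ∅)} | St=∅]
7. [T=6 | E={p↦thunk((let q = z in z), {z↦thunk((let w = (if0 -4 then 0 else -3) in (let p = 7 in p)), ∅)}), z↦thunk((let w = (if0 -4 then 0 else -3) in (let p = 7 in p)), ∅)} | St=∅]
→ final value 6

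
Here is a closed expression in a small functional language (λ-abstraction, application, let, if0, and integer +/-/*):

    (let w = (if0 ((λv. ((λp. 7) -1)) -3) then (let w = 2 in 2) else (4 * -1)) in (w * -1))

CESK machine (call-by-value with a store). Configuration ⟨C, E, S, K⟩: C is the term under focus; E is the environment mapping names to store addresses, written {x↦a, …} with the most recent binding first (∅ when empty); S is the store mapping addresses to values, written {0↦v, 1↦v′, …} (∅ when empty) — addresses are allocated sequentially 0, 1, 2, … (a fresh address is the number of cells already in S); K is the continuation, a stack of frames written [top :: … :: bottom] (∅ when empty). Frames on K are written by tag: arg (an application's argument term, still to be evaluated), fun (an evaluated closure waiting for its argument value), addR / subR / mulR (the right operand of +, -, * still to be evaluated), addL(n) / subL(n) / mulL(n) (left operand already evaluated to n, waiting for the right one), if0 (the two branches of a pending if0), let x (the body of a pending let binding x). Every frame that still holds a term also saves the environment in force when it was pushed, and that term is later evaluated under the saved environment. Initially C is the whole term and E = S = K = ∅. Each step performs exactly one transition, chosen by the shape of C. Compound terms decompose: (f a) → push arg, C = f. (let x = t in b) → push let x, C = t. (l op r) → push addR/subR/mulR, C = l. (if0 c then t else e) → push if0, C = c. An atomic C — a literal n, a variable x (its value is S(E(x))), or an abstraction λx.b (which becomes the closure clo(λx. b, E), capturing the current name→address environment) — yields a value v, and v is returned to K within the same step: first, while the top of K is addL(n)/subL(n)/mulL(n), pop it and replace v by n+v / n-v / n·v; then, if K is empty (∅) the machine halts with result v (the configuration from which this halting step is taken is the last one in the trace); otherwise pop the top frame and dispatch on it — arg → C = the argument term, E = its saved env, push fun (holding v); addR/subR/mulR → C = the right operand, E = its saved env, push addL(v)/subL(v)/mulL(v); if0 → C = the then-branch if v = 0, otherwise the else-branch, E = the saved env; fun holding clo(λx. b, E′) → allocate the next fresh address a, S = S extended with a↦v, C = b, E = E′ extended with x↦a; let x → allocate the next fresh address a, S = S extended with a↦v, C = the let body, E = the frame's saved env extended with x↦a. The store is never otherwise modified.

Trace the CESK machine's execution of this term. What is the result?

Answer: 4

Derivation:
t=0: [C=(let w = (if0 ((λv. ((λp. 7) -1)) -3) then (let w = 2 in 2) else (4 * -1)) in (w * -1)) | E=∅ | S=∅ | K=∅]
t=1: [C=(if0 ((λv. ((λp. 7) -1)) -3) then (let w = 2 in 2) else (4 * -1)) | E=∅ | S=∅ | K=[let w]]
t=2: [C=((λv. ((λp. 7) -1)) -3) | E=∅ | S=∅ | K=[if0 :: let w]]
t=3: [C=(λv. ((λp. 7) -1)) | E=∅ | S=∅ | K=[arg :: if0 :: let w]]
t=4: [C=-3 | E=∅ | S=∅ | K=[fun :: if0 :: let w]]
t=5: [C=((λp. 7) -1) | E={v↦0} | S={0↦-3} | K=[if0 :: let w]]
t=6: [C=(λp. 7) | E={v↦0} | S={0↦-3} | K=[arg :: if0 :: let w]]
t=7: [C=-1 | E={v↦0} | S={0↦-3} | K=[fun :: if0 :: let w]]
t=8: [C=7 | E={p↦1, v↦0} | S={0↦-3, 1↦-1} | K=[if0 :: let w]]
t=9: [C=(4 * -1) | E=∅ | S={0↦-3, 1↦-1} | K=[let w]]
t=10: [C=4 | E=∅ | S={0↦-3, 1↦-1} | K=[mulR :: let w]]
t=11: [C=-1 | E=∅ | S={0↦-3, 1↦-1} | K=[mulL(4) :: let w]]
t=12: [C=(w * -1) | E={w↦2} | S={0↦-3, 1↦-1, 2↦-4} | K=∅]
t=13: [C=w | E={w↦2} | S={0↦-3, 1↦-1, 2↦-4} | K=[mulR]]
t=14: [C=-1 | E={w↦2} | S={0↦-3, 1↦-1, 2↦-4} | K=[mulL(-4)]]
→ final value 4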